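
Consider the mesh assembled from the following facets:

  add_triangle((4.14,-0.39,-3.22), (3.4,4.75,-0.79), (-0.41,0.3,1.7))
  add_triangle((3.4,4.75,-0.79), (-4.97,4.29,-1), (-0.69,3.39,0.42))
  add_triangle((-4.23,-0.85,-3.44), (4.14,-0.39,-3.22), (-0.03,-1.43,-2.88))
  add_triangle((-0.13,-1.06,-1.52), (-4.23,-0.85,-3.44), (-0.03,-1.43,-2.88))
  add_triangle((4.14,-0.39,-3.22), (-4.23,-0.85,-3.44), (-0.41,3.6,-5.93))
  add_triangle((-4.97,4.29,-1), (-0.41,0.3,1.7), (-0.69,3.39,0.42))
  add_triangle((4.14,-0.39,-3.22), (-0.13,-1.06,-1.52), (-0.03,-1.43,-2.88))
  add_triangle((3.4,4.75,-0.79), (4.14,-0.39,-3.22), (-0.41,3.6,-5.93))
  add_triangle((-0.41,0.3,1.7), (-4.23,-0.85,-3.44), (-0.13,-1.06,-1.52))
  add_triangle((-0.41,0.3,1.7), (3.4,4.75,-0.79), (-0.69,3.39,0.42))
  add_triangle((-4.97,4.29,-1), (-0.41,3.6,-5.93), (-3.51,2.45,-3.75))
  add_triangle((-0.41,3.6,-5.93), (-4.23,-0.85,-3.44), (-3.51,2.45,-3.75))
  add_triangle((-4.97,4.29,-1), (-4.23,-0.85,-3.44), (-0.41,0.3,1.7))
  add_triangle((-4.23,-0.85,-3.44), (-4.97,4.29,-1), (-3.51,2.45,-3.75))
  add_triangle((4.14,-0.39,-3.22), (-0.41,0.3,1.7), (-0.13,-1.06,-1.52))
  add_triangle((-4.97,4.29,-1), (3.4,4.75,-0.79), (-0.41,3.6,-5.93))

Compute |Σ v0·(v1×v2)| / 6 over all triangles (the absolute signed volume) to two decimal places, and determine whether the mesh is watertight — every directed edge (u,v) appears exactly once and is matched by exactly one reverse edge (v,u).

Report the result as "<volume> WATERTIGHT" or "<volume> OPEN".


146.22 WATERTIGHT

Per-triangle v0·(v1×v2)/6:
  t1: +4.4974
  t2: +6.9694
  t3: +4.1525
  t4: +0.6616
  t5: +21.9211
  t6: +4.1509
  t7: +0.5453
  t8: +26.4188
  t9: +1.1009
  t10: +3.8309
  t11: +10.9924
  t12: +10.1247
  t13: +6.7617
  t14: +10.1055
  t15: +0.7294
  t16: +33.2591
Σ = +146.2215 → |volume| = 146.22

Directed edges: 48 total, each appears once with its reverse present → watertight.


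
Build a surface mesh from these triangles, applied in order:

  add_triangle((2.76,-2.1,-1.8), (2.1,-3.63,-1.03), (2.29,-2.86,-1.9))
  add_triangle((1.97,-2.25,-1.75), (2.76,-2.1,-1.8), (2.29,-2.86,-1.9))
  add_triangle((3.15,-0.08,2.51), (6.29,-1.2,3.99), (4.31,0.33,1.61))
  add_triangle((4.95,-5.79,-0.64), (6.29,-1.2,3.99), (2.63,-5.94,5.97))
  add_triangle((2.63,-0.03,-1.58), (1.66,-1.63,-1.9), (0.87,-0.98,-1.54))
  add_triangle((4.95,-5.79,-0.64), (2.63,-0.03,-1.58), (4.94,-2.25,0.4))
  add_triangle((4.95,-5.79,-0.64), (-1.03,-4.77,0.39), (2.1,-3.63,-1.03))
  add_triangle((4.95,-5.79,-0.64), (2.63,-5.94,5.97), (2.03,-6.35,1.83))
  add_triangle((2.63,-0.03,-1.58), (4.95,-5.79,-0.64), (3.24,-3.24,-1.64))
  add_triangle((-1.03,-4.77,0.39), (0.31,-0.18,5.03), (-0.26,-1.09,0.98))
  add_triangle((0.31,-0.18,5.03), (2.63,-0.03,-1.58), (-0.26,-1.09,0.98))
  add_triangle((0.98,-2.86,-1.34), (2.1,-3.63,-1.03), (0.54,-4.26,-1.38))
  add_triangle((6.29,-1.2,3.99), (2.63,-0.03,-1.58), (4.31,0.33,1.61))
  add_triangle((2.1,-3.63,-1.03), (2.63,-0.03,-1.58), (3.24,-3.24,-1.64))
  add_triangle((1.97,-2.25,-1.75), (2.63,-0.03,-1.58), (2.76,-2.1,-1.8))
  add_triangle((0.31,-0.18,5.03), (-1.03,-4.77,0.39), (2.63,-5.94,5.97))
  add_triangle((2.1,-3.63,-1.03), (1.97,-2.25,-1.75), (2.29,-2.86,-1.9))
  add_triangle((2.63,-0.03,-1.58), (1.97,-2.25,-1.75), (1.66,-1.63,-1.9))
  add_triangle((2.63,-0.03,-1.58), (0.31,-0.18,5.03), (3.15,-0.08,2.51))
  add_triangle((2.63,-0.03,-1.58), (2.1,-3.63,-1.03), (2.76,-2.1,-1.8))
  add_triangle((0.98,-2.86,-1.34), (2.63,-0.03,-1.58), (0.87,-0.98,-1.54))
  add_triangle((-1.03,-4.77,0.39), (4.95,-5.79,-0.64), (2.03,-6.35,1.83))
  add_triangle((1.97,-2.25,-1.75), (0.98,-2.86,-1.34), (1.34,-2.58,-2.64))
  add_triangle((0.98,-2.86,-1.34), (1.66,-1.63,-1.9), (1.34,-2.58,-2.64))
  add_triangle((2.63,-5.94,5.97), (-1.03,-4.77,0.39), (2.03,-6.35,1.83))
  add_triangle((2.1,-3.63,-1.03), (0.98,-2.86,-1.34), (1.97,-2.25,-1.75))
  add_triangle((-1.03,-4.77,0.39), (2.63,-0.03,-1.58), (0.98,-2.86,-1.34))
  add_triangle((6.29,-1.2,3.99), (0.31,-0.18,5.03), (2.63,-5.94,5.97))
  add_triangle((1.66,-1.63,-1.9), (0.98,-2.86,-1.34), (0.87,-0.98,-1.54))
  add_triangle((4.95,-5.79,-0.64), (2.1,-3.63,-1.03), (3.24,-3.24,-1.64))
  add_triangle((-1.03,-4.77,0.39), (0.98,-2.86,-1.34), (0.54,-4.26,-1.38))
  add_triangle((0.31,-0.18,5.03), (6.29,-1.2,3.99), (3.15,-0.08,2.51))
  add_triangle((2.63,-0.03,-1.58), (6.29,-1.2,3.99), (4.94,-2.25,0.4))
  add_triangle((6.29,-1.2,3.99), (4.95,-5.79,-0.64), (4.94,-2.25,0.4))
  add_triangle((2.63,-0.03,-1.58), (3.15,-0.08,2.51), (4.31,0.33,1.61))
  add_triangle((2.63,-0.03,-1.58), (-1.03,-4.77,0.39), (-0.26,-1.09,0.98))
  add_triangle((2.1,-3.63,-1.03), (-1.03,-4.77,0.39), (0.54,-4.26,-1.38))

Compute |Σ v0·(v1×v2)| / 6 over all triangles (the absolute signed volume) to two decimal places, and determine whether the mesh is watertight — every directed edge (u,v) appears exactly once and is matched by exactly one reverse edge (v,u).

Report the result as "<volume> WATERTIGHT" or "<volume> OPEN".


155.44 OPEN

Per-triangle v0·(v1×v2)/6:
  t1: +0.5546
  t2: +0.0987
  t3: +1.2321
  t4: +43.4020
  t5: +0.3346
  t6: +6.2198
  t7: +3.9874
  t8: +15.7521
  t9: +2.5064
  t10: +0.3453
  t11: -2.4353
  t12: +0.5454
  t13: +3.3679
  t14: +0.1593
  t15: +0.3751
  t16: +14.0792
  t17: -0.0128
  t18: +0.4814
  t19: -0.2398
  t20: +0.4343
  t21: -0.9509
  t22: +9.4718
  t23: +0.6668
  t24: -0.5045
  t25: +10.7519
  t26: +0.6673
  t27: -1.2889
  t28: +27.0104
  t29: +0.2781
  t30: +1.5264
  t31: -0.3685
  t32: +2.7045
  t33: +5.8045
  t34: +8.7051
  t35: -0.8128
  t36: -1.8363
  t37: +2.4225
Σ = +155.4352 → |volume| = 155.44

Directed edges: 111 total; 3 unmatched, e.g. (1.97,-2.25,-1.75)→(1.66,-1.63,-1.9) → open.


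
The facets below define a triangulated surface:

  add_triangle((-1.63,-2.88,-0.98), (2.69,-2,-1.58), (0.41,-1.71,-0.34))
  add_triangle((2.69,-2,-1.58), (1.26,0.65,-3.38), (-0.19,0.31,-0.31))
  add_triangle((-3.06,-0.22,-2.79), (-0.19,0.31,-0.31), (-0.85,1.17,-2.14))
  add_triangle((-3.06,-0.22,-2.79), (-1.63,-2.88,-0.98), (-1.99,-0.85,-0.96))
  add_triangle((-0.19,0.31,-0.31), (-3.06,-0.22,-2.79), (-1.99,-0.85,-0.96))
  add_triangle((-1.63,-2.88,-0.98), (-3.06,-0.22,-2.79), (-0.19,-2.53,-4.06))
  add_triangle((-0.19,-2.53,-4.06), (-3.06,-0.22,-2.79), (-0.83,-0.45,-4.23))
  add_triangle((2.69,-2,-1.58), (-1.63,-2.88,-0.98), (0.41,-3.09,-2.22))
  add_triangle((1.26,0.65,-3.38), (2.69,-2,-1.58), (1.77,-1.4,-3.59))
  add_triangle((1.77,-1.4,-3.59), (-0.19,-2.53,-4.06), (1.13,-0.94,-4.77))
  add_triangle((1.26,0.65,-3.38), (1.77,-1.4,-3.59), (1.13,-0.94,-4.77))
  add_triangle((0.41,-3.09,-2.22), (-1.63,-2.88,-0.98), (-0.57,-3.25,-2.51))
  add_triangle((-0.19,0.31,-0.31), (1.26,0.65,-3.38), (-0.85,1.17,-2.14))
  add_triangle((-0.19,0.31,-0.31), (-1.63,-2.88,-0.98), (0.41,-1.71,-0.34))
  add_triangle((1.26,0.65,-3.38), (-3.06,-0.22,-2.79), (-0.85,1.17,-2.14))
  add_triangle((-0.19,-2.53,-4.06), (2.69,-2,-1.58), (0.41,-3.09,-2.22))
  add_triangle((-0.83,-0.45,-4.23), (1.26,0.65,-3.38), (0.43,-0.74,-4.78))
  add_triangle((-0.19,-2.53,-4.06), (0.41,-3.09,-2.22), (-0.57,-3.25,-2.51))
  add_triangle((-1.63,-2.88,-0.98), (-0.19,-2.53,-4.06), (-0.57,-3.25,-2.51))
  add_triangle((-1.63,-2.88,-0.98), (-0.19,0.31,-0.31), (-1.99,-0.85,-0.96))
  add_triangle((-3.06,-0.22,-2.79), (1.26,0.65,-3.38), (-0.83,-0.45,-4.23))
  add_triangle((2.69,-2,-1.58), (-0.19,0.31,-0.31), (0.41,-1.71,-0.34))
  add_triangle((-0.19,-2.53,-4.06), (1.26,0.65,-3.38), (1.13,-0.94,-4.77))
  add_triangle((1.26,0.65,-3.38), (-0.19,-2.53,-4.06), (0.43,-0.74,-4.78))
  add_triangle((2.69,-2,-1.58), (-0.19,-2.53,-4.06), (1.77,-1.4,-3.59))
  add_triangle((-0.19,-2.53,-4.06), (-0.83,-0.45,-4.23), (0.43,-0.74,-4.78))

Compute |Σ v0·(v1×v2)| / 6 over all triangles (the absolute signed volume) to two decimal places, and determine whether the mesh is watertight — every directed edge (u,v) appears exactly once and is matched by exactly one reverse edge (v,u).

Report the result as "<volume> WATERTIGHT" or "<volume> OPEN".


35.41 WATERTIGHT

Per-triangle v0·(v1×v2)/6:
  t1: +1.0386
  t2: -0.1002
  t3: +0.1394
  t4: +1.0214
  t5: +0.0917
  t6: +6.1262
  t7: +3.6836
  t8: +1.2117
  t9: +1.9138
  t10: +1.8988
  t11: +1.2150
  t12: +0.7430
  t13: +0.1019
  t14: -0.2324
  t15: +2.4541
  t16: +2.8387
  t17: +1.2875
  t18: +1.1088
  t19: +1.1123
  t20: -0.1833
  t21: +1.8925
  t22: -0.2731
  t23: +0.5735
  t24: +0.9291
  t25: +2.8972
  t26: +1.9244
Σ = +35.4140 → |volume| = 35.41

Directed edges: 78 total, each appears once with its reverse present → watertight.


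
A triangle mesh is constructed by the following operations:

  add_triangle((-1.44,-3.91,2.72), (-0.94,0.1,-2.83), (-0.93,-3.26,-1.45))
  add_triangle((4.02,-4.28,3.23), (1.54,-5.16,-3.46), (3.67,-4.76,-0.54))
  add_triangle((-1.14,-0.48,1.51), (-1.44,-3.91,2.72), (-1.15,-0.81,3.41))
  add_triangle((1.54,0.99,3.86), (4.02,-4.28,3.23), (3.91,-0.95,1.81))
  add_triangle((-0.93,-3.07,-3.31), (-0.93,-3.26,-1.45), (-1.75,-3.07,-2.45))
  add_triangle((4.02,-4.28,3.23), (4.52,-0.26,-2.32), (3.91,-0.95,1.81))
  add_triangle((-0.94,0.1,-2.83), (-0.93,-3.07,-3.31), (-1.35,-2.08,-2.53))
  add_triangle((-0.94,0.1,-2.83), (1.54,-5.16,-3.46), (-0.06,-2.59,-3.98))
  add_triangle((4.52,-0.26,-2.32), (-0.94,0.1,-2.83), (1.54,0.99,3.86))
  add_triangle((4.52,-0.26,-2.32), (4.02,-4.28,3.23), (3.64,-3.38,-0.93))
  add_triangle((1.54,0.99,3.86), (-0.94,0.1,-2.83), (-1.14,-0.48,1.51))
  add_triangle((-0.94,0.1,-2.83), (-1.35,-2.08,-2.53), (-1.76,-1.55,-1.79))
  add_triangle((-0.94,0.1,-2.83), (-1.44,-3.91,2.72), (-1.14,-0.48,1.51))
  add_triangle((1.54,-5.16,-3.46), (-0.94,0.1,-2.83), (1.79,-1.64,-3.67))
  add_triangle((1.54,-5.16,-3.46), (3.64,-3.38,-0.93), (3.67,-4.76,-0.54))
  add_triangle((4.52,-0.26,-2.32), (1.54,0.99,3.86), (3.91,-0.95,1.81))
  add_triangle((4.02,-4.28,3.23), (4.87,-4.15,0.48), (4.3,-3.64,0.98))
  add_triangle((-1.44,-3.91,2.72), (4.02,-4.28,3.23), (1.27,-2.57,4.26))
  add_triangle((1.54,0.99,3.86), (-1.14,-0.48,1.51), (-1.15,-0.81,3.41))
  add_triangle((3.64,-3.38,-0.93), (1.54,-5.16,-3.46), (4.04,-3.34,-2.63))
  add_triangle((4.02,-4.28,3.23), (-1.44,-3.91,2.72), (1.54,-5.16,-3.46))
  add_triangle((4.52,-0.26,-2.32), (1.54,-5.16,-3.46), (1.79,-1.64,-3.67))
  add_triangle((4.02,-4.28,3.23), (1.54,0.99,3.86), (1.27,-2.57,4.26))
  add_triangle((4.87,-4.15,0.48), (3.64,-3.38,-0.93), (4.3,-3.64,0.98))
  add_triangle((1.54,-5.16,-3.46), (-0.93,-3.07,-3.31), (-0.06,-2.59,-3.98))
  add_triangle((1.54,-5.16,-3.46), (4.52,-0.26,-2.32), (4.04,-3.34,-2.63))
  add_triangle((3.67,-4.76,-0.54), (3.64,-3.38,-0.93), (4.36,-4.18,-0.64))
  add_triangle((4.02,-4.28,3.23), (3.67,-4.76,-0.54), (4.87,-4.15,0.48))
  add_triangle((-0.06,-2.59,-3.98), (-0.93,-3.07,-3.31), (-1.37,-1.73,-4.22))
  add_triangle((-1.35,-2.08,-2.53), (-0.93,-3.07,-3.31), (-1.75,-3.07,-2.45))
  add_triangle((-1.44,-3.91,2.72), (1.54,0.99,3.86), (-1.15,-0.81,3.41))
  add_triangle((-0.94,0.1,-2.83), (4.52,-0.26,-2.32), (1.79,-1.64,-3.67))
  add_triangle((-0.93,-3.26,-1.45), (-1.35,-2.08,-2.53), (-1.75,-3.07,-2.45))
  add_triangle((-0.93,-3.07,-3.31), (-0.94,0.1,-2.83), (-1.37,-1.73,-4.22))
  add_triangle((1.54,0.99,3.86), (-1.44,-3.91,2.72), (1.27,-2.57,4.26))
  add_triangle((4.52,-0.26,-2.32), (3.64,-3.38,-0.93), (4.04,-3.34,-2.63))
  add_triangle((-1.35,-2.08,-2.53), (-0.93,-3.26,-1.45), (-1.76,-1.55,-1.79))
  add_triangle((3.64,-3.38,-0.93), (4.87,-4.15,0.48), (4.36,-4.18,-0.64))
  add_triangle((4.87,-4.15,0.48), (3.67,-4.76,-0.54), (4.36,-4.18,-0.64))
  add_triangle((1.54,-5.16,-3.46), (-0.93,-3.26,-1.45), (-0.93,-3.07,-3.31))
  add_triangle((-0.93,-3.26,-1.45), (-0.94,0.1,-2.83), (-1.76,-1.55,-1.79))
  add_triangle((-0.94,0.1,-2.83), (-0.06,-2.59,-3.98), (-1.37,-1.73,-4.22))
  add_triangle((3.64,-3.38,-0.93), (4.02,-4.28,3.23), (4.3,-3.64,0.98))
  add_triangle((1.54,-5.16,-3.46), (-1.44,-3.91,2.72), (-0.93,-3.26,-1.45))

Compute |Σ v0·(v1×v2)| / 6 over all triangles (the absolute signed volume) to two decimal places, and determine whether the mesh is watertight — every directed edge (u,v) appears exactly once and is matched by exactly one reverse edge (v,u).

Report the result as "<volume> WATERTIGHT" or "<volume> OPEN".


154.97 WATERTIGHT

Per-triangle v0·(v1×v2)/6:
  t1: +2.8534
  t2: +5.5454
  t3: +1.1340
  t4: +7.9917
  t5: +0.8917
  t6: +8.7504
  t7: +0.9395
  t8: +0.3195
  t9: +2.8524
  t10: +9.7814
  t11: +0.8202
  t12: +0.8047
  t13: +2.4814
  t14: +5.2521
  t15: +3.4153
  t16: +5.6416
  t17: +0.4415
  t18: +8.6509
  t19: +0.4876
  t20: +4.3810
  t21: +26.2754
  t22: +7.4199
  t23: +7.8476
  t24: -0.1002
  t25: +2.6653
  t26: +4.1240
  t27: +0.3571
  t28: +4.3804
  t29: +1.3870
  t30: +0.4374
  t31: +4.7049
  t32: +3.9307
  t33: -0.3164
  t34: -0.1025
  t35: +4.6766
  t36: +3.5256
  t37: +0.6966
  t38: +0.2445
  t39: +1.0775
  t40: +3.2166
  t41: -1.4790
  t42: +1.0777
  t43: -1.6013
  t44: +7.0921
Σ = +154.9733 → |volume| = 154.97

Directed edges: 132 total, each appears once with its reverse present → watertight.


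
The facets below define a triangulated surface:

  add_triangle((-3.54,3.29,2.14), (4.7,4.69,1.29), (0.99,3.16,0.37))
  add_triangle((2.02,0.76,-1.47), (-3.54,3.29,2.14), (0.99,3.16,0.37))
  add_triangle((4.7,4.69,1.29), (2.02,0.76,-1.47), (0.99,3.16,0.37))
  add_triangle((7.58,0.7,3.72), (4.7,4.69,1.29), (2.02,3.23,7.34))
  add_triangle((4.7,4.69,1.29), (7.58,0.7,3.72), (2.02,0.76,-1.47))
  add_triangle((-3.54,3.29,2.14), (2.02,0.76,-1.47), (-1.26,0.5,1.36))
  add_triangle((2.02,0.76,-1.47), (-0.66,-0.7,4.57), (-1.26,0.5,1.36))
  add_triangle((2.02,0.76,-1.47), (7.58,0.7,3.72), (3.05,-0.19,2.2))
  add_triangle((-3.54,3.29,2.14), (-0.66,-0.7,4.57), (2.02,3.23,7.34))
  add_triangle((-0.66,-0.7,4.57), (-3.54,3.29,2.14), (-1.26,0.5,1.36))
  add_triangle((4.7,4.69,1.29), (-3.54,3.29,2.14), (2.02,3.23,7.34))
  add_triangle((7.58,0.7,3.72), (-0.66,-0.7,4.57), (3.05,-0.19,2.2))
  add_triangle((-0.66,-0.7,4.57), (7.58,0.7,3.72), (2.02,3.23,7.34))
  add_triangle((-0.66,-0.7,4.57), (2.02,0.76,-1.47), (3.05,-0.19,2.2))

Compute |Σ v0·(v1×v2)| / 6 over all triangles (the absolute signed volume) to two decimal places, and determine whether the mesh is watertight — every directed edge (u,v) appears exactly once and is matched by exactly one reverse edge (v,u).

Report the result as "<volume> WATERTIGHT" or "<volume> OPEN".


138.30 WATERTIGHT

Per-triangle v0·(v1×v2)/6:
  t1: +4.7691
  t2: +2.1061
  t3: +3.3479
  t4: +38.0435
  t5: +12.4974
  t6: -0.8325
  t7: -1.4085
  t8: +0.9572
  t9: +19.2027
  t10: +1.1877
  t11: +33.3041
  t12: +2.3484
  t13: +23.9421
  t14: -1.1695
Σ = +138.2957 → |volume| = 138.30

Directed edges: 42 total, each appears once with its reverse present → watertight.


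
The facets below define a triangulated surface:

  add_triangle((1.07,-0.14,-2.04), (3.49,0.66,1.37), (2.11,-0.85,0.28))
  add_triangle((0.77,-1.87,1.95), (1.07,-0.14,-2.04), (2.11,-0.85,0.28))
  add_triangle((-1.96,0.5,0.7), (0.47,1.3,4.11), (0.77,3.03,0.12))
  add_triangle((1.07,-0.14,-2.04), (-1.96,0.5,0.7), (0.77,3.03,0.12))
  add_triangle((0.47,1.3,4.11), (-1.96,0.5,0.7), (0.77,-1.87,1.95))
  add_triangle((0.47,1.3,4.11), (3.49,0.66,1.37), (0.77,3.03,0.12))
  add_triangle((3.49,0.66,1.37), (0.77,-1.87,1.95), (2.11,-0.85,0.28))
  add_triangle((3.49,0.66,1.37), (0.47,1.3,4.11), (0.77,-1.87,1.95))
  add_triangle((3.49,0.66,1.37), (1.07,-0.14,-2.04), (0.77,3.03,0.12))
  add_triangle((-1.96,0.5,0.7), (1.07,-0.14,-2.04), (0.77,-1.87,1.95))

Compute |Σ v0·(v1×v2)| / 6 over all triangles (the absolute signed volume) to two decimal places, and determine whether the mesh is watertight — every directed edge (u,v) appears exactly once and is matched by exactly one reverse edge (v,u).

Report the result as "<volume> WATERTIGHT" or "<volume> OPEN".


31.44 WATERTIGHT

Per-triangle v0·(v1×v2)/6:
  t1: +1.6781
  t2: +1.0078
  t3: +4.3255
  t4: +1.7645
  t5: +3.3707
  t6: +6.7144
  t7: +1.8399
  t8: +5.7631
  t9: +4.1636
  t10: +0.8097
Σ = +31.4373 → |volume| = 31.44

Directed edges: 30 total, each appears once with its reverse present → watertight.


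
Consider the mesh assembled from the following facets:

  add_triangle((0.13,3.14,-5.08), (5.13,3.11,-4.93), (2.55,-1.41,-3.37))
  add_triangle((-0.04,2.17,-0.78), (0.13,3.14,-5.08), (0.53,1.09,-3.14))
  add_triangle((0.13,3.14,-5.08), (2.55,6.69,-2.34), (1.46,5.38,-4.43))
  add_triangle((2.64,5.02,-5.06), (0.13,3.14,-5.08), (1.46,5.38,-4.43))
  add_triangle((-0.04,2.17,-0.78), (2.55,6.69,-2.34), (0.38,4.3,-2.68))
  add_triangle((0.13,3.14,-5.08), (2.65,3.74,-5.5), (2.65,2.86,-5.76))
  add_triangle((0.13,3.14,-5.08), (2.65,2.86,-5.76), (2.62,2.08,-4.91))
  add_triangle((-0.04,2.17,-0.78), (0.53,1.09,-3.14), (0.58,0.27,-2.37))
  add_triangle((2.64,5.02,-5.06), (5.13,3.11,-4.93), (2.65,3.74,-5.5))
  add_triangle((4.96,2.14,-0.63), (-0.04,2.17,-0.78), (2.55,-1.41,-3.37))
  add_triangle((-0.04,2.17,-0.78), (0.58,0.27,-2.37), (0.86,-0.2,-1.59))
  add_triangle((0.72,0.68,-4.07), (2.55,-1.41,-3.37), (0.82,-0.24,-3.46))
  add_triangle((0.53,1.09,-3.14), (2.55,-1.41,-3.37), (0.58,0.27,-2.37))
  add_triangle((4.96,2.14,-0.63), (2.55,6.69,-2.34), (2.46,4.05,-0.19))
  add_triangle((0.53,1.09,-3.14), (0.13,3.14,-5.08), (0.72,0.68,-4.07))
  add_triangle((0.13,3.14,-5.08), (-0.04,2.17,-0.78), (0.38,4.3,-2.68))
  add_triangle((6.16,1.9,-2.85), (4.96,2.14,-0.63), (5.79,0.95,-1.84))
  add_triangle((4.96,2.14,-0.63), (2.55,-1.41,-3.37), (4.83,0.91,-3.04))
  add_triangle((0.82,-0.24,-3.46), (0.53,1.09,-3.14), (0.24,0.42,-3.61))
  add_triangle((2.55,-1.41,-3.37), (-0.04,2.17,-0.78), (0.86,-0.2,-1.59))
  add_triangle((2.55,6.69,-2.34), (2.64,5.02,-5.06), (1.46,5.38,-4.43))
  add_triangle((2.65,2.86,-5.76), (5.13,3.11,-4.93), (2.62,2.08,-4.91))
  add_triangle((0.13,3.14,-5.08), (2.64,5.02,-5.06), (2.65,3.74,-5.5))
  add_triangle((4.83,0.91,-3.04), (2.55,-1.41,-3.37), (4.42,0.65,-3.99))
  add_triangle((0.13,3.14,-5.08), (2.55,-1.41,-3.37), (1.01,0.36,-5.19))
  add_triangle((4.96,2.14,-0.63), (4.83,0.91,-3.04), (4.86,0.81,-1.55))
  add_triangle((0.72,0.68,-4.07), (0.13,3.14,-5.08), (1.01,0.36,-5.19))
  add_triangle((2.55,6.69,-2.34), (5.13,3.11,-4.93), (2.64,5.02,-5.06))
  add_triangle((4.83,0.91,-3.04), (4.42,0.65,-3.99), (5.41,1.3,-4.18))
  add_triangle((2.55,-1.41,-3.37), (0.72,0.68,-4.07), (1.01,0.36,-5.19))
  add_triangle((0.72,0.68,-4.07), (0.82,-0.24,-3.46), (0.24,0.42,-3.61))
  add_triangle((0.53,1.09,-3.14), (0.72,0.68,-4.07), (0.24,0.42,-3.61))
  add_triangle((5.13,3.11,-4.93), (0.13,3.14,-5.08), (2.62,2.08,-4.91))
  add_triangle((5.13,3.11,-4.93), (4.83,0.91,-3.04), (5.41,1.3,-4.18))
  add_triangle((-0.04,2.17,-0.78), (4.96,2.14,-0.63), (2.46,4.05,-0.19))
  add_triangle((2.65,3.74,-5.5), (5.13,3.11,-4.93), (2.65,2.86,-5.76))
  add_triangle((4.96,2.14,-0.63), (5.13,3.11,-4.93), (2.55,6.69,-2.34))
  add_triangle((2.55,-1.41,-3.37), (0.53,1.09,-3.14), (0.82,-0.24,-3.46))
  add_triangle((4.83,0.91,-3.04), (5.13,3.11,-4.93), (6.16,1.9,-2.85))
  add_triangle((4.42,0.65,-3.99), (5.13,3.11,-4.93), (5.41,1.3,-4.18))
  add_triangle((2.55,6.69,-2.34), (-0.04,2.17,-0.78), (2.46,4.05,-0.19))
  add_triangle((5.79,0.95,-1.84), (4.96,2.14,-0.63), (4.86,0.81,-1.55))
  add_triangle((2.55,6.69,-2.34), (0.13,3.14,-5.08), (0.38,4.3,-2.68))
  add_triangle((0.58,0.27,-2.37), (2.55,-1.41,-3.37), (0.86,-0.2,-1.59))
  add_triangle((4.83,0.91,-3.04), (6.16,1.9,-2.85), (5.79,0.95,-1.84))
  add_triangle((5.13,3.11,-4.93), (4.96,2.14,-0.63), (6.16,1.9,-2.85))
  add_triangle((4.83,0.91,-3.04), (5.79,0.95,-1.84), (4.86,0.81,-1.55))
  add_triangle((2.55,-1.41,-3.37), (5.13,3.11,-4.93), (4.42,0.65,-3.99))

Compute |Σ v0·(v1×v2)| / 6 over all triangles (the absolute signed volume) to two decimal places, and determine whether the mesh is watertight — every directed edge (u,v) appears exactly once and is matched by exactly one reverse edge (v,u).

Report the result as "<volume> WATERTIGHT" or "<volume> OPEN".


83.77 WATERTIGHT

Per-triangle v0·(v1×v2)/6:
  t1: +14.9293
  t2: -0.5994
  t3: +0.4089
  t4: +3.4577
  t5: +1.1075
  t6: +2.2091
  t7: +0.5444
  t8: -0.1292
  t9: +4.0325
  t10: -7.1369
  t11: -0.3523
  t12: +0.8060
  t13: +0.3301
  t14: +5.5469
  t15: -0.2552
  t16: +0.5792
  t17: +1.9541
  t18: +2.0792
  t19: -0.3814
  t20: -0.3164
  t21: +4.2404
  t22: +1.2129
  t23: +3.2968
  t24: +1.5788
  t25: +3.3466
  t26: -1.6762
  t27: -0.1216
  t28: +11.4196
  t29: +0.3870
  t30: -0.5492
  t31: +0.2470
  t32: +0.1560
  t33: -4.1781
  t34: +0.9527
  t35: -2.1610
  t36: +2.6963
  t37: +18.2757
  t38: -1.1755
  t39: +2.7849
  t40: +1.3322
  t41: +1.1645
  t42: -0.0186
  t43: +4.1906
  t44: -0.0739
  t45: +1.1904
  t46: +4.2126
  t47: -0.0177
  t48: +2.2467
Σ = +83.7741 → |volume| = 83.77

Directed edges: 144 total, each appears once with its reverse present → watertight.


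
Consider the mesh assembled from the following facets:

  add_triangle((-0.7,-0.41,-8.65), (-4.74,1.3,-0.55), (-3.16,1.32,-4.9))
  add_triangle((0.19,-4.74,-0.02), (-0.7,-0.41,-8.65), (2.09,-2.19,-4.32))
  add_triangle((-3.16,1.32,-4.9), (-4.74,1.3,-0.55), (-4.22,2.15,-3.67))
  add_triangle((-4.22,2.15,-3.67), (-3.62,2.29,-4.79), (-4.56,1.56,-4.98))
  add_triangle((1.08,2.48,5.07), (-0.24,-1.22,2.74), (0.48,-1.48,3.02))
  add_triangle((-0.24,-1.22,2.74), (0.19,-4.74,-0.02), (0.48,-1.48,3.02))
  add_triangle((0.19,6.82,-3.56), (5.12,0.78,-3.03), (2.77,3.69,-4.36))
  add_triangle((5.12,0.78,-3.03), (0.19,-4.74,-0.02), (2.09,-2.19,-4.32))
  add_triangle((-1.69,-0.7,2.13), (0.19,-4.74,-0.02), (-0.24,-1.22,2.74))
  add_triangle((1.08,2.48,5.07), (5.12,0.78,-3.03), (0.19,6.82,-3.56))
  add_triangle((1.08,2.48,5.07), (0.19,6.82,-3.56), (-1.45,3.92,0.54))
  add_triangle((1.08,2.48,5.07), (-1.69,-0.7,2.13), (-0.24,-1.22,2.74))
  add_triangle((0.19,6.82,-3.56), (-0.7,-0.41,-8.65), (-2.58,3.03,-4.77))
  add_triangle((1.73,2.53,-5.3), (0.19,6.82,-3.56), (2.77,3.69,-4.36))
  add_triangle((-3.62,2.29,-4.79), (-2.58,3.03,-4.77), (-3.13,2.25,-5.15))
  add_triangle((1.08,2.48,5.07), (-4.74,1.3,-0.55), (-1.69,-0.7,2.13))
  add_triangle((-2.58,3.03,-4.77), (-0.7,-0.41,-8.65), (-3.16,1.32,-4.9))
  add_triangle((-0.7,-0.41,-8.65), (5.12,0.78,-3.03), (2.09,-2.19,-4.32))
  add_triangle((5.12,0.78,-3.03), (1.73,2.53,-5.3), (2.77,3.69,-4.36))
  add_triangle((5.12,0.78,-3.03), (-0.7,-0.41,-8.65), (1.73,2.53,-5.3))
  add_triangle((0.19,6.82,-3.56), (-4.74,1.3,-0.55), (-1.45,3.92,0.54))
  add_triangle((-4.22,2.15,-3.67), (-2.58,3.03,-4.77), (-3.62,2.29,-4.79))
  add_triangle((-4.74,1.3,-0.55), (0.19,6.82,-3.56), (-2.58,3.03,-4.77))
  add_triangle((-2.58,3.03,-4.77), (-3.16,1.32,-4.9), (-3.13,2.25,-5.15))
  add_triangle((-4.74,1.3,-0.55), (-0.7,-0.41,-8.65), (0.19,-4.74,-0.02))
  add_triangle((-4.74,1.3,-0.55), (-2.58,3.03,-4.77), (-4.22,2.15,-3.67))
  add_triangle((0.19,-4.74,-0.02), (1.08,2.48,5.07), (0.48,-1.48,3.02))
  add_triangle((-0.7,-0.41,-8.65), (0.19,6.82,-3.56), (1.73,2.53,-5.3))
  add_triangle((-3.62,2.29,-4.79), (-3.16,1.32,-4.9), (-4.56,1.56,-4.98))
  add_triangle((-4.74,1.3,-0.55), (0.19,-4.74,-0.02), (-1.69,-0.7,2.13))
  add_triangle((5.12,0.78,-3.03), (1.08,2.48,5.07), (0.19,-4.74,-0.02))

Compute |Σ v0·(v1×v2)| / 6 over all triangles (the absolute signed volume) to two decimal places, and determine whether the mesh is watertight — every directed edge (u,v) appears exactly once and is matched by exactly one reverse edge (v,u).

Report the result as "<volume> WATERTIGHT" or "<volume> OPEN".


322.91 OPEN

Per-triangle v0·(v1×v2)/6:
  t1: +5.2247
  t2: +16.1192
  t3: +2.4159
  t4: +1.1993
  t5: +1.7049
  t6: +1.6030
  t7: +6.1525
  t8: +12.7447
  t9: +3.2391
  t10: +39.8966
  t11: +14.2516
  t12: +3.4255
  t13: +24.3496
  t14: +7.4733
  t15: +0.6296
  t16: +9.6466
  t17: +8.0625
  t18: +18.6039
  t19: +6.6630
  t20: +18.6375
  t21: +13.8126
  t22: +1.1891
  t23: +17.6989
  t24: +0.0770
  t25: +31.7139
  t26: +2.3292
  t27: +1.1382
  t28: +19.8349
  t29: +1.0061
  t30: +8.6532
  t31: +23.4160
Σ = +322.9122 → |volume| = 322.91

Directed edges: 93 total; 9 unmatched, e.g. (-4.22,2.15,-3.67)→(-3.16,1.32,-4.9) → open.


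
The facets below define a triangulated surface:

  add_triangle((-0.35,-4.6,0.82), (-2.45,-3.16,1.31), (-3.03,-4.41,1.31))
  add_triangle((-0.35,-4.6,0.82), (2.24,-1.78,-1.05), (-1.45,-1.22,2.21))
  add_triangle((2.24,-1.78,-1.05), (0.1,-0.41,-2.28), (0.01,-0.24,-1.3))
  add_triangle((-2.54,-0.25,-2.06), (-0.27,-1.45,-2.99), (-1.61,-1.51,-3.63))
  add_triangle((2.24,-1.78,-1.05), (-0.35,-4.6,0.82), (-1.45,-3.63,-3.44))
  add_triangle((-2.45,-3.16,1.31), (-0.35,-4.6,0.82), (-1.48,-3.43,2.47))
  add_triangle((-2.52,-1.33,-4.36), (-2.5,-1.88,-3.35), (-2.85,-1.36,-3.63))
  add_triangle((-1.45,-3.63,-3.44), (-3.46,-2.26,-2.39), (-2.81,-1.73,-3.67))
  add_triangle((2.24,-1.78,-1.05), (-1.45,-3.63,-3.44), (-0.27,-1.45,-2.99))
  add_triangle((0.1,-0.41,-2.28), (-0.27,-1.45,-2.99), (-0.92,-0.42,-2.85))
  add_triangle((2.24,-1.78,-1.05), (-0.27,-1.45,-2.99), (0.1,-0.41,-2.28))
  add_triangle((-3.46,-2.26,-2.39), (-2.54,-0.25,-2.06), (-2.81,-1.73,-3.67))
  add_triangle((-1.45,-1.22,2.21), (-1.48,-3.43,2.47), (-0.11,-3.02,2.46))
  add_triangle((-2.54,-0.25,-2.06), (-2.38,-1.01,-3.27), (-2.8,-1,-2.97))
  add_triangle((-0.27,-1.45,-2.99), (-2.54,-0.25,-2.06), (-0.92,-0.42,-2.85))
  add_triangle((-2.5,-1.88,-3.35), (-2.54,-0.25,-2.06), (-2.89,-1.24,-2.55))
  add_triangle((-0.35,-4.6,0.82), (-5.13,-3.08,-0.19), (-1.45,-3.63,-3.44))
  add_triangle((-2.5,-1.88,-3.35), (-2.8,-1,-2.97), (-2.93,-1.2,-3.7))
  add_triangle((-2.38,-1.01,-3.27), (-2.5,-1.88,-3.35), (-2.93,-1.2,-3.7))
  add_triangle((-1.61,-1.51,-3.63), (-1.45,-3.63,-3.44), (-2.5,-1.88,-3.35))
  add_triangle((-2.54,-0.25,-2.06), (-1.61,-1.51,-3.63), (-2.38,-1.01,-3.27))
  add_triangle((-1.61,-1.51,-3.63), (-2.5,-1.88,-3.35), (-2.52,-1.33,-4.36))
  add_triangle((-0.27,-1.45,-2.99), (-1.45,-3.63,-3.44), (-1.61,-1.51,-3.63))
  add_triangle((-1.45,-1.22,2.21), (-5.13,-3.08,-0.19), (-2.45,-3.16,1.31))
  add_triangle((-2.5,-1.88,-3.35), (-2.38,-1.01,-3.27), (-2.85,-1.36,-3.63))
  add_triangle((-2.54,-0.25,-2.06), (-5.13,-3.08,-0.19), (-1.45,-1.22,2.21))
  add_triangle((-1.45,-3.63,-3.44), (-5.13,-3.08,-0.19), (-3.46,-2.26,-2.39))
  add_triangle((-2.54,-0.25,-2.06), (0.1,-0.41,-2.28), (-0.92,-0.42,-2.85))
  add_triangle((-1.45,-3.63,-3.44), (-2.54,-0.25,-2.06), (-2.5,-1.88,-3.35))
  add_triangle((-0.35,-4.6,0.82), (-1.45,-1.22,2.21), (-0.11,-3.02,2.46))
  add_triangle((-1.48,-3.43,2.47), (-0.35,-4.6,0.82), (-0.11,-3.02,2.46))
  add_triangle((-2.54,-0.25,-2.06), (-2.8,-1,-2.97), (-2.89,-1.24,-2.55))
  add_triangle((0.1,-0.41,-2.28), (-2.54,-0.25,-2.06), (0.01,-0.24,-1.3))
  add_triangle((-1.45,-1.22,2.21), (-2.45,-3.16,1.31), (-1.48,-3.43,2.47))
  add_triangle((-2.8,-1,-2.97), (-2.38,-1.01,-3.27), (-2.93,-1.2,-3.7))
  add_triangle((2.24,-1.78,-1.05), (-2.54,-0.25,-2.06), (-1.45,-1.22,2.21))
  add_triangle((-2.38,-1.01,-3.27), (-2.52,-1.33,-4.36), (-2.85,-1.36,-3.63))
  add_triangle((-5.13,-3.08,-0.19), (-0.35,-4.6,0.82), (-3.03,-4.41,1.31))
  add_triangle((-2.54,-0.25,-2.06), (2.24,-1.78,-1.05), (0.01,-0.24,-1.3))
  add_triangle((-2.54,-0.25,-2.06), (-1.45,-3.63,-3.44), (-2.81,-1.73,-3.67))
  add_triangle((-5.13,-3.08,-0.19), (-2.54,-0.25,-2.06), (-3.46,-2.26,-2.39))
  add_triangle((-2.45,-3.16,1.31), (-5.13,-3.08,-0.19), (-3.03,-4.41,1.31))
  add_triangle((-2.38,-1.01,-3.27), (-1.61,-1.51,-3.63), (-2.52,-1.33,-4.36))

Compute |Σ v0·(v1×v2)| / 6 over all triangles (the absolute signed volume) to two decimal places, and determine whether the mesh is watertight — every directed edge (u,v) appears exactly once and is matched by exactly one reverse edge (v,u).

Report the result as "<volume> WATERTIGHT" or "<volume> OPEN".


Per-triangle v0·(v1×v2)/6:
  t1: +0.6551
  t2: +2.2060
  t3: -0.0336
  t4: +0.1849
  t5: +8.6737
  t6: +2.4506
  t7: +0.3653
  t8: +2.8232
  t9: +3.0041
  t10: +0.3764
  t11: +1.0032
  t12: +1.3863
  t13: +1.0587
  t14: +0.1813
  t15: +0.8813
  t16: -0.3924
  t17: +14.6751
  t18: +0.2227
  t19: +0.1073
  t20: +1.3716
  t21: -0.0033
  t22: +0.4693
  t23: +1.3957
  t24: +2.8506
  t25: -0.0878
  t26: +1.8803
  t27: +4.8076
  t28: -0.0446
  t29: +0.3863
  t30: -2.1825
  t31: +1.9666
  t32: +0.2196
  t33: -0.0084
  t34: +1.3368
  t35: +0.0092
  t36: -4.1748
  t37: +0.0831
  t38: +3.4929
  t39: -0.8153
  t40: -0.6605
  t41: +2.7727
  t42: +1.0490
  t43: -0.1478
Σ = +55.7955 → |volume| = 55.80

Directed edges: 129 total; 3 unmatched, e.g. (-2.89,-1.24,-2.55)→(-2.5,-1.88,-3.35) → open.

55.80 OPEN


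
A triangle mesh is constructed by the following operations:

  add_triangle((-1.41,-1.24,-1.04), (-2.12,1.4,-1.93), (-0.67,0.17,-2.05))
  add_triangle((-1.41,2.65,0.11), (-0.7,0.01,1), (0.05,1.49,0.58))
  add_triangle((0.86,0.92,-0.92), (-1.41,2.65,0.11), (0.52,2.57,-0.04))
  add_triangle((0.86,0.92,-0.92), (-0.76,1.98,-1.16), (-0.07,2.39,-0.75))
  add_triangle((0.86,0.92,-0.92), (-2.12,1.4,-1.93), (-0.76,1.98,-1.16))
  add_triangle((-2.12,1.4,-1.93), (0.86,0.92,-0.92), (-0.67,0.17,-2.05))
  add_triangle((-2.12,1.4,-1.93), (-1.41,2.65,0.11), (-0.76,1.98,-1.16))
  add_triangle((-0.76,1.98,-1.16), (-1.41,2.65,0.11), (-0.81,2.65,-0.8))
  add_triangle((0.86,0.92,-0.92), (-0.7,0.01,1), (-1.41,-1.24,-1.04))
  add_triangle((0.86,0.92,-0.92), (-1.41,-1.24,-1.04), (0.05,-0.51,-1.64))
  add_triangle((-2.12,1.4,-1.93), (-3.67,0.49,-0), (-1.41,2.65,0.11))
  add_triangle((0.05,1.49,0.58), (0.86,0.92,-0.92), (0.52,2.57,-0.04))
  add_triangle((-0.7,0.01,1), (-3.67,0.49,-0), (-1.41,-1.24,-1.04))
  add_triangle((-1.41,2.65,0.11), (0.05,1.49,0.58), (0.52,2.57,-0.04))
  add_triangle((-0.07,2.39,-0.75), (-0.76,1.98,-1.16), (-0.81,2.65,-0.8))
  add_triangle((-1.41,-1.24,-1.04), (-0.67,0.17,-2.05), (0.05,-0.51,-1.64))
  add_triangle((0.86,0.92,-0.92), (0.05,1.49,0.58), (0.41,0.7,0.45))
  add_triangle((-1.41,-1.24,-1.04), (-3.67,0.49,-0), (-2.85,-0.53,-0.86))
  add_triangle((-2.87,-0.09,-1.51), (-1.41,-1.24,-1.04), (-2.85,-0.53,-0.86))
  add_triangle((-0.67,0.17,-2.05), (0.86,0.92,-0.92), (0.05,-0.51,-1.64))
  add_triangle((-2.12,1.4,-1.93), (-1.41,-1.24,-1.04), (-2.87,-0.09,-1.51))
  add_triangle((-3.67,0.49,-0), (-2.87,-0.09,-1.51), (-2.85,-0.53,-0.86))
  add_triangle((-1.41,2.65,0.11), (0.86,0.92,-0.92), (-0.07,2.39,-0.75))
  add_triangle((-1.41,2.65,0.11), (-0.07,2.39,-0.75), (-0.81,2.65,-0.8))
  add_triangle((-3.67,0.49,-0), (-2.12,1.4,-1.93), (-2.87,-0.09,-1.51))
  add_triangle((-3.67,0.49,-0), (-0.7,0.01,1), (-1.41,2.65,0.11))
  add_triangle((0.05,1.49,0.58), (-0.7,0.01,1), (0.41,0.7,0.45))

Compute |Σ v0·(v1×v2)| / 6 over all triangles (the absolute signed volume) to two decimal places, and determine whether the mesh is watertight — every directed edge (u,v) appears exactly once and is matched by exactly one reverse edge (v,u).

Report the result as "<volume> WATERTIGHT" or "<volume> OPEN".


Per-triangle v0·(v1×v2)/6:
  t1: +1.1282
  t2: +0.5311
  t3: +0.7113
  t4: +0.3668
  t5: +0.6433
  t6: +0.9210
  t7: +1.0121
  t8: +0.2112
  t9: -0.2868
  t10: -0.2669
  t11: +2.9813
  t12: +0.0765
  t13: +0.9267
  t14: +0.4865
  t15: +0.1660
  t16: +0.5017
  t17: +0.1592
  t18: +0.1721
  t19: +0.4286
  t20: +0.4251
  t21: +0.6751
  t22: +0.5921
  t23: -0.0024
  t24: +0.2579
  t25: +1.5902
  t26: +1.5114
  t27: +0.1265
Σ = +16.0460 → |volume| = 16.05

Directed edges: 81 total; 3 unmatched, e.g. (0.86,0.92,-0.92)→(-0.7,0.01,1) → open.

16.05 OPEN


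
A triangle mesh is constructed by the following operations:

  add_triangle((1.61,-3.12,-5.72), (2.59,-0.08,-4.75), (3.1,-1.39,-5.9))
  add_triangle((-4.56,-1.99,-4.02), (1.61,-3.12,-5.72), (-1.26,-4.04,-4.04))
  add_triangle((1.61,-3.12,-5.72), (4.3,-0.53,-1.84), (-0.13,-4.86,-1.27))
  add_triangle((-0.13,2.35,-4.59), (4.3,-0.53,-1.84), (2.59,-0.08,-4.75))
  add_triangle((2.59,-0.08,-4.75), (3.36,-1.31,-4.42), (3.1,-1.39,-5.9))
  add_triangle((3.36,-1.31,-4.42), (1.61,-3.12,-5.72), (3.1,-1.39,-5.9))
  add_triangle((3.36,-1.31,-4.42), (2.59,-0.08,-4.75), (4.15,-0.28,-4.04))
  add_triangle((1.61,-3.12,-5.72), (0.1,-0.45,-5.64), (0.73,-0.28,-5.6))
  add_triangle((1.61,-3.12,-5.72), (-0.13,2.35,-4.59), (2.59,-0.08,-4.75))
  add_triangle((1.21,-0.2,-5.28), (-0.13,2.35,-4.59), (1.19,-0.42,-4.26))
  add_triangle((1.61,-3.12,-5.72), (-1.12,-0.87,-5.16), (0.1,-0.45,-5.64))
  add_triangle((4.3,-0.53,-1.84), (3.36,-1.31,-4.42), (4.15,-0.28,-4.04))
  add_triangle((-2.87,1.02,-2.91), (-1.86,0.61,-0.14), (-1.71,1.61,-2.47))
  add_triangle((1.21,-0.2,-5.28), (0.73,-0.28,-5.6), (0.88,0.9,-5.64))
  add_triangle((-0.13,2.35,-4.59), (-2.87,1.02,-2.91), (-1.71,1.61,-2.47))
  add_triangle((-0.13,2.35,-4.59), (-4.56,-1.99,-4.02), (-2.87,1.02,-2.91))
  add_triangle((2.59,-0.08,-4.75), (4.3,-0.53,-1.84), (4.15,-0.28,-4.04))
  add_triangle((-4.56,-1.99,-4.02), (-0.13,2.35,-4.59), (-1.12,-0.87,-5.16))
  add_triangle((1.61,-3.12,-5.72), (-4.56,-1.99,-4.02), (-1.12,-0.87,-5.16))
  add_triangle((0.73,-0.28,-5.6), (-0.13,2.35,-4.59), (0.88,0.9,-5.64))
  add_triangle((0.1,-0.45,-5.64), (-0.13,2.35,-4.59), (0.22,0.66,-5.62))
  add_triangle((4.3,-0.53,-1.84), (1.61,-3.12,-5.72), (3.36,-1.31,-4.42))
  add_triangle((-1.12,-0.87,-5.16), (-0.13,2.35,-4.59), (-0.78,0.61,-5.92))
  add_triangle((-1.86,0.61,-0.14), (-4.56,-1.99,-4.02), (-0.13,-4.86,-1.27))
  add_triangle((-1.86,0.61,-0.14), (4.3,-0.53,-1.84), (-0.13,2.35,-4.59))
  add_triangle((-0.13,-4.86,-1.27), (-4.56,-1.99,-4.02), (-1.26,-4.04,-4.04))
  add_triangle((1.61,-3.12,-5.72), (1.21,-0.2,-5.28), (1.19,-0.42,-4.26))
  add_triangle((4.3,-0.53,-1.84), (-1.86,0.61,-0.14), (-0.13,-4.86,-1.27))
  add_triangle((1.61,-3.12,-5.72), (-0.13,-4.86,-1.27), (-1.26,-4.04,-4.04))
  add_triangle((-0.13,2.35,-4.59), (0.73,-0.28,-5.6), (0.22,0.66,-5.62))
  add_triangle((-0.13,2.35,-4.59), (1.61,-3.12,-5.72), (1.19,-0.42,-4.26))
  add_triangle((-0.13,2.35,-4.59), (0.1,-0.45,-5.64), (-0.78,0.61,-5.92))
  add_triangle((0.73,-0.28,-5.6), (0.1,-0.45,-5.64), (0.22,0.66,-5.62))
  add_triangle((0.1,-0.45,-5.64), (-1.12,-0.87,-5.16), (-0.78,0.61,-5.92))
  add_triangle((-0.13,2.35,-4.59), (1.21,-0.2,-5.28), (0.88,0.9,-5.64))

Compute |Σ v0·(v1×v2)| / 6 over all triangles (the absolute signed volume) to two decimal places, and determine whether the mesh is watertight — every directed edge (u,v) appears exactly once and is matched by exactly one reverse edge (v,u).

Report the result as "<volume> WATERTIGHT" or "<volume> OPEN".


106.20 OPEN

Per-triangle v0·(v1×v2)/6:
  t1: +1.2615
  t2: +10.4272
  t3: +14.8054
  t4: +5.2950
  t5: +1.0851
  t6: +2.1771
  t7: +1.7452
  t8: +1.8157
  t9: +9.2017
  t10: +0.2057
  t11: +3.6832
  t12: +1.9485
  t13: +0.8191
  t14: +0.5669
  t15: +1.3261
  t16: +7.0346
  t17: -0.2160
  t18: +8.9289
  t19: +10.0538
  t20: +1.1521
  t21: +0.5275
  t22: +3.0140
  t23: +0.1585
  t24: +4.2264
  t25: -0.2978
  t26: +7.6283
  t27: +0.4780
  t28: -3.6322
  t29: +8.6699
  t30: +0.5944
  t31: -2.5386
  t32: +2.0445
  t33: +0.6383
  t34: +1.6138
  t35: -0.2421
Σ = +106.1996 → |volume| = 106.20

Directed edges: 105 total; 9 unmatched, e.g. (0.73,-0.28,-5.6)→(1.61,-3.12,-5.72) → open.


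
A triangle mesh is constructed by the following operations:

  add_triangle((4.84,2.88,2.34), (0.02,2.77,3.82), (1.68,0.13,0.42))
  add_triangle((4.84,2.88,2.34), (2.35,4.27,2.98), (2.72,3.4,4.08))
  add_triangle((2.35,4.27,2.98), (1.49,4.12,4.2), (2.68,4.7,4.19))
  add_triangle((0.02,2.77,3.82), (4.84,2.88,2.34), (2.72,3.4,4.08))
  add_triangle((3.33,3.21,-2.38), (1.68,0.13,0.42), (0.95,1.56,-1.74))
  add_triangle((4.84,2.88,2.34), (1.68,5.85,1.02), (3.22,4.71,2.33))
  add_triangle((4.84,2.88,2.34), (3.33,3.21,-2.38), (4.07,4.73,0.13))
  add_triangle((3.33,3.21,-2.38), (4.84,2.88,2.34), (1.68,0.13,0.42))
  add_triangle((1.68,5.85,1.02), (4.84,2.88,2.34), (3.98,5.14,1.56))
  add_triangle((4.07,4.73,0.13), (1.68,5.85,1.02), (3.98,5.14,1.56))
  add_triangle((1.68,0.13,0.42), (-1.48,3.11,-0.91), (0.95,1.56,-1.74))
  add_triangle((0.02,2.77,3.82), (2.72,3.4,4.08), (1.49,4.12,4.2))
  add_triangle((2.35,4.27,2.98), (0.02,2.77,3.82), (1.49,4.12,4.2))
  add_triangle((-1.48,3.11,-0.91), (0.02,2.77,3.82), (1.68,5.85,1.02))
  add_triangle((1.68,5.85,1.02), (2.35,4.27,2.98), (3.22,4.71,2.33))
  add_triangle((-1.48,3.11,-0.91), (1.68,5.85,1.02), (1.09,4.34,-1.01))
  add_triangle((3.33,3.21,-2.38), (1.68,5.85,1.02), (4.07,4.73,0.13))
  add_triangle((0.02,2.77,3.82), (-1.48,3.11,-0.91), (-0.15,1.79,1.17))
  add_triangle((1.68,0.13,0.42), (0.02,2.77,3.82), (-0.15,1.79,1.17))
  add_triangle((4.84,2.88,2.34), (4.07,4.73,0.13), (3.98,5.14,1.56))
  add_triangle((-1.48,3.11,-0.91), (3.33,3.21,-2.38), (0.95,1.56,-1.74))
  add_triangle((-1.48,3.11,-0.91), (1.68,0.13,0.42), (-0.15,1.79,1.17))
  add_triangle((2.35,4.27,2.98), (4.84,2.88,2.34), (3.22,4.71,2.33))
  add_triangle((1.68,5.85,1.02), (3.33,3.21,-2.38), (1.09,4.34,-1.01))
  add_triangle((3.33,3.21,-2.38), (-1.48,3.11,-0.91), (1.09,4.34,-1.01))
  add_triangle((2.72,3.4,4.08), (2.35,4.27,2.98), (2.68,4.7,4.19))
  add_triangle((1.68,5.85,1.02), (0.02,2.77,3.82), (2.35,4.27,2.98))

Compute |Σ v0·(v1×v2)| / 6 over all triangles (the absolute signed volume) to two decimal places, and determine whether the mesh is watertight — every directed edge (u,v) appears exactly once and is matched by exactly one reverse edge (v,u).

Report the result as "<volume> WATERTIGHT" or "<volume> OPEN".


62.25 OPEN

Per-triangle v0·(v1×v2)/6:
  t1: +1.8004
  t2: +3.7552
  t3: +0.5914
  t4: -0.6760
  t5: +0.2976
  t6: +2.5570
  t7: +5.6078
  t8: +3.1878
  t9: +1.8896
  t10: +3.4510
  t11: -1.5607
  t12: +1.4334
  t13: +0.3744
  t14: +8.8193
  t15: +2.4171
  t16: +3.8664
  t17: +6.1409
  t18: -0.5097
  t19: -0.9885
  t20: +3.4308
  t21: +1.9679
  t22: -1.3626
  t23: +2.3645
  t24: +4.5963
  t25: +3.0108
  t26: +0.4362
  t27: +5.3465
Σ = +62.2450 → |volume| = 62.25

Directed edges: 81 total; 3 unmatched, e.g. (1.49,4.12,4.2)→(2.68,4.7,4.19) → open.


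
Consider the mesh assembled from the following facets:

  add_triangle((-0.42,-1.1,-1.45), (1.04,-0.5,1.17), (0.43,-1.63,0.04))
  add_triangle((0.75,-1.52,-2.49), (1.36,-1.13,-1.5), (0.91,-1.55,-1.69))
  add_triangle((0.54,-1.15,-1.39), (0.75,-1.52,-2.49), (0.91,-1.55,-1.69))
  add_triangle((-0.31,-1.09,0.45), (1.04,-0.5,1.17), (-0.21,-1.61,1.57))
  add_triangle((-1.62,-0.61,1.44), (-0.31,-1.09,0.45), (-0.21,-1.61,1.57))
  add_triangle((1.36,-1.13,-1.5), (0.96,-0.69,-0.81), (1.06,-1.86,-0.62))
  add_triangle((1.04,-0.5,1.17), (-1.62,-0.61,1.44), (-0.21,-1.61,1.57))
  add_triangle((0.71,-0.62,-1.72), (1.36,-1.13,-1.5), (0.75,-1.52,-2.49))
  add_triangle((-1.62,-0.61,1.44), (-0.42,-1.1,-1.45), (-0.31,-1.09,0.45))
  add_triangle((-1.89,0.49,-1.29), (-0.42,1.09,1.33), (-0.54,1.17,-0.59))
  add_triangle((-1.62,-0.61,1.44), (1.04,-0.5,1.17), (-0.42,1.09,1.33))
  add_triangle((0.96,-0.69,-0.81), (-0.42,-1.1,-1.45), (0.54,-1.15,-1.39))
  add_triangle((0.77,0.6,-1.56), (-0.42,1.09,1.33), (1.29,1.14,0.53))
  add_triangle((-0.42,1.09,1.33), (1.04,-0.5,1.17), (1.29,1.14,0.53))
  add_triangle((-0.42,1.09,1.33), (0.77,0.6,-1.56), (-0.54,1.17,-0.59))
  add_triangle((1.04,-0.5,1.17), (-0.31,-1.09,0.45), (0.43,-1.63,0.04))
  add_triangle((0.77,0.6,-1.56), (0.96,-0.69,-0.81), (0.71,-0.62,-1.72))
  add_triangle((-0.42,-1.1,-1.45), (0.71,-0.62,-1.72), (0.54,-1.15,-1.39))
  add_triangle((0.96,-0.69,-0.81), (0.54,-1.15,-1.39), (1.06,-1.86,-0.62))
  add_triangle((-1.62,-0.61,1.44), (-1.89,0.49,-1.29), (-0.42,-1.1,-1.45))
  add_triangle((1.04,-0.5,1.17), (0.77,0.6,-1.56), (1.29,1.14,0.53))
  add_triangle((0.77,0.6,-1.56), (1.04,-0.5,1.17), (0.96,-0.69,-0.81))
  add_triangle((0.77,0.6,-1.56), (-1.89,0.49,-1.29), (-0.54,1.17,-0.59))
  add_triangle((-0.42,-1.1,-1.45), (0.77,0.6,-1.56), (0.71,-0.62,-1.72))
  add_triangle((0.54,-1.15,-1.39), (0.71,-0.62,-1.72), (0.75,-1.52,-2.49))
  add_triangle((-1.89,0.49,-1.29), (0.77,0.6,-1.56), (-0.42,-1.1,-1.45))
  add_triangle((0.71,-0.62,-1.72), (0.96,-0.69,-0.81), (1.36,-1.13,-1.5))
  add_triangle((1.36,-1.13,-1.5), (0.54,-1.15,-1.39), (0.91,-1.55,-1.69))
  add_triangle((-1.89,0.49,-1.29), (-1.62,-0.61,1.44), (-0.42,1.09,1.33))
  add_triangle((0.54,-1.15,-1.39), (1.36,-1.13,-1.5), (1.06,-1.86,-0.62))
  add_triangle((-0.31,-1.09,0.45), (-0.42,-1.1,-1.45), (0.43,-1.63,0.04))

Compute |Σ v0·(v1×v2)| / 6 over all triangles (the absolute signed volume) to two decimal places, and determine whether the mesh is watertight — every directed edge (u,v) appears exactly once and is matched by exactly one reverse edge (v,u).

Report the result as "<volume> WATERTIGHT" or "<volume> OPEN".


11.96 OPEN

Per-triangle v0·(v1×v2)/6:
  t1: +0.1410
  t2: +0.1597
  t3: +0.0241
  t4: +0.1510
  t5: +0.2914
  t6: +0.0686
  t7: +0.5327
  t8: +0.1791
  t9: +0.5235
  t10: +0.5930
  t11: +0.9361
  t12: -0.0104
  t13: +0.5635
  t14: +0.6918
  t15: +0.4041
  t16: +0.2924
  t17: +0.2228
  t18: +0.1839
  t19: -0.1976
  t20: +1.3469
  t21: +0.5853
  t22: +0.4139
  t23: +0.6209
  t24: +0.3185
  t25: -0.0457
  t26: +1.0872
  t27: +0.0212
  t28: -0.0339
  t29: +1.3113
  t30: +0.2636
  t31: +0.3214
Σ = +11.9614 → |volume| = 11.96

Directed edges: 93 total; 3 unmatched, e.g. (-0.42,-1.1,-1.45)→(1.04,-0.5,1.17) → open.
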